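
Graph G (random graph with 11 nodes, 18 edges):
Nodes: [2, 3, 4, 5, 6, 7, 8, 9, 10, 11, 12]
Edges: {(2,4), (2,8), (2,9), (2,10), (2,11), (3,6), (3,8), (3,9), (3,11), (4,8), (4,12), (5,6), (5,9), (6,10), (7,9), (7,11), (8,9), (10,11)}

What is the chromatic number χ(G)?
Clique number ω(G) = 3 (lower bound: χ ≥ ω).
The clique on [2, 8, 9] has size 3, forcing χ ≥ 3, and the coloring below uses 3 colors, so χ(G) = 3.
A valid 3-coloring: color 1: [4, 6, 9, 11]; color 2: [2, 3, 5, 7, 12]; color 3: [8, 10].

χ(G) = 3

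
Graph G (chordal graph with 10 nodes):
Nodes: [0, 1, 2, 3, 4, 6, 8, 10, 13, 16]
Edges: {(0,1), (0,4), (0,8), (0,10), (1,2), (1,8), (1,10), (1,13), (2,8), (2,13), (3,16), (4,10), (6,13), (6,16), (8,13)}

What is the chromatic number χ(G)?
χ(G) = 4

Clique number ω(G) = 4 (lower bound: χ ≥ ω).
The clique on [1, 2, 8, 13] has size 4, forcing χ ≥ 4, and the coloring below uses 4 colors, so χ(G) = 4.
A valid 4-coloring: color 1: [1, 3, 4, 6]; color 2: [0, 13, 16]; color 3: [8, 10]; color 4: [2].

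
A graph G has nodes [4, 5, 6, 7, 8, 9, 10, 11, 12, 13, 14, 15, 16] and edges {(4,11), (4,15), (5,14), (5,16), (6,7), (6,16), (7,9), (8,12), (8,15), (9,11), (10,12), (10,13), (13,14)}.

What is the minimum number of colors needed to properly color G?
χ(G) = 3

Clique number ω(G) = 2 (lower bound: χ ≥ ω).
Odd cycle [8, 15, 4, 11, 9, 7, 6, 16, 5, 14, 13, 10, 12] needs 3 colors (χ ≥ 3).
The coloring below uses 3 colors, so χ(G) = 3.
A valid 3-coloring: color 1: [4, 8, 9, 10, 14, 16]; color 2: [5, 7, 11, 12, 13, 15]; color 3: [6].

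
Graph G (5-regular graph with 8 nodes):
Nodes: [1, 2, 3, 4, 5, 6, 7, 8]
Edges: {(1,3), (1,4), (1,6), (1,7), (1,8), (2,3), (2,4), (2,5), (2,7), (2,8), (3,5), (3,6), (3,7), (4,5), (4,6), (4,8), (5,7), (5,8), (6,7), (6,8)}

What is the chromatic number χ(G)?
Clique number ω(G) = 4 (lower bound: χ ≥ ω).
The clique on [1, 4, 6, 8] has size 4, forcing χ ≥ 4, and the coloring below uses 4 colors, so χ(G) = 4.
A valid 4-coloring: color 1: [2, 6]; color 2: [1, 5]; color 3: [7, 8]; color 4: [3, 4].

χ(G) = 4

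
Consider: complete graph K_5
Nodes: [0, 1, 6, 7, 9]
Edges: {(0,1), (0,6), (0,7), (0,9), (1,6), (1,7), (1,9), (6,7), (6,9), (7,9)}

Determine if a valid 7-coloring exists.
A valid 7-coloring: color 1: [0]; color 2: [9]; color 3: [7]; color 4: [6]; color 5: [1].
(χ(G) = 5 ≤ 7.)

Yes, G is 7-colorable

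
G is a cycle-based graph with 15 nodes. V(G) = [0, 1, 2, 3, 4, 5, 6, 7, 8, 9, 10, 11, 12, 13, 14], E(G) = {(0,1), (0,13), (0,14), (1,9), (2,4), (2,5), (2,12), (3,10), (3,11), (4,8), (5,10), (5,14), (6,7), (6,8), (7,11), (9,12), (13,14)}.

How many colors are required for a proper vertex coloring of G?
Clique number ω(G) = 3 (lower bound: χ ≥ ω).
The clique on [0, 13, 14] has size 3, forcing χ ≥ 3, and the coloring below uses 3 colors, so χ(G) = 3.
A valid 3-coloring: color 1: [0, 3, 5, 7, 8, 12]; color 2: [2, 6, 9, 10, 11, 14]; color 3: [1, 4, 13].

χ(G) = 3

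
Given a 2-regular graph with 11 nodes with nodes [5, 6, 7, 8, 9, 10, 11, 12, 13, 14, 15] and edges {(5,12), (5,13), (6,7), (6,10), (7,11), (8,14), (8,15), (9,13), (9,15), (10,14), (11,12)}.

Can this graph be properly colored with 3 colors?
Yes, G is 3-colorable

A valid 3-coloring: color 1: [6, 11, 13, 14, 15]; color 2: [7, 8, 9, 10, 12]; color 3: [5].
(χ(G) = 3 ≤ 3.)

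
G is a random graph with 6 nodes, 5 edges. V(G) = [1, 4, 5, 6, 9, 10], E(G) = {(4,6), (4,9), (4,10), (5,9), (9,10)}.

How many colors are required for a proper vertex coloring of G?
Clique number ω(G) = 3 (lower bound: χ ≥ ω).
The clique on [4, 9, 10] has size 3, forcing χ ≥ 3, and the coloring below uses 3 colors, so χ(G) = 3.
A valid 3-coloring: color 1: [1, 6, 9]; color 2: [4, 5]; color 3: [10].

χ(G) = 3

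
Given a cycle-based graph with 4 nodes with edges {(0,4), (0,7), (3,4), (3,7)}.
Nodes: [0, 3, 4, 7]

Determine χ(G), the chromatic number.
Clique number ω(G) = 2 (lower bound: χ ≥ ω).
The graph is bipartite (no odd cycle), so 2 colors suffice: χ(G) = 2.
A valid 2-coloring: color 1: [0, 3]; color 2: [4, 7].

χ(G) = 2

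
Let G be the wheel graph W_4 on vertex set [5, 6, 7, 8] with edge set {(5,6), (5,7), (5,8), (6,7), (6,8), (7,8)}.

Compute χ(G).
Clique number ω(G) = 4 (lower bound: χ ≥ ω).
The clique on [5, 6, 7, 8] has size 4, forcing χ ≥ 4, and the coloring below uses 4 colors, so χ(G) = 4.
A valid 4-coloring: color 1: [8]; color 2: [5]; color 3: [7]; color 4: [6].

χ(G) = 4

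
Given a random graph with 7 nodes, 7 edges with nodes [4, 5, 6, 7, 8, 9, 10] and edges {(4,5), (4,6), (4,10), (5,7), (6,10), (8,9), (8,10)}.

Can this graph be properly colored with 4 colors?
Yes, G is 4-colorable

A valid 4-coloring: color 1: [4, 7, 8]; color 2: [5, 9, 10]; color 3: [6].
(χ(G) = 3 ≤ 4.)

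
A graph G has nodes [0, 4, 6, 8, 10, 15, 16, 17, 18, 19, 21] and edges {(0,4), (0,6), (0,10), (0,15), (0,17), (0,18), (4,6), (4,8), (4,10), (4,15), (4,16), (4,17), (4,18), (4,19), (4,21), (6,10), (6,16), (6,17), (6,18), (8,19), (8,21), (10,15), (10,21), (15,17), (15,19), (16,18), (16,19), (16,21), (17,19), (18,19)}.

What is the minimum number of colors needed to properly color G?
Clique number ω(G) = 4 (lower bound: χ ≥ ω).
Suppose a proper 4-coloring c exists. The clique [0, 4, 6, 10] takes 4 distinct colors; by symmetry let c(0) = 1, c(4) = 2, c(6) = 3, c(10) = 4.
- Vertex 15: neighbors [0, 4, 10] already have colors [1, 2, 4] ⇒ c(15) = 3.
- Vertex 18: neighbors [0, 4, 6] already have colors [1, 2, 3] ⇒ c(18) = 4.
- Vertex 19: neighbors [4, 15, 18] already have colors [2, 3, 4] ⇒ c(19) = 1.
- Vertex 16: neighbors [19, 4, 6, 18] already have colors [1, 2, 3, 4] — all 4 colors blocked. Contradiction.
The forced assignments end in a contradiction, so G has no proper 4-coloring (χ ≥ 5).
The coloring below uses 5 colors, so χ(G) = 5.
A valid 5-coloring: color 1: [4]; color 2: [6, 15, 21]; color 3: [0, 19]; color 4: [8, 10, 17, 18]; color 5: [16].

χ(G) = 5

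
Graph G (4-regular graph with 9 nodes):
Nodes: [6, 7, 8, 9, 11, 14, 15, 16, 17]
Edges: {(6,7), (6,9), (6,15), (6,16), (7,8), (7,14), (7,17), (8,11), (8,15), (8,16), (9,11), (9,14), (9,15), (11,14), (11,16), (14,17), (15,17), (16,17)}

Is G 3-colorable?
No, G is not 3-colorable

Suppose a proper 3-coloring c exists. The clique [6, 9, 15] takes 3 distinct colors; by symmetry let c(6) = 1, c(9) = 2, c(15) = 3.
- Vertex 7: neighbors [6] already have colors [1]; try each remaining color.
- Case c(7) = 2:
  - Vertex 8: neighbors [7, 15] already have colors [2, 3] ⇒ c(8) = 1.
  - Vertex 11: neighbors [8, 9] already have colors [1, 2] ⇒ c(11) = 3.
  - Vertex 17: neighbors [7, 15] already have colors [2, 3] ⇒ c(17) = 1.
  - Vertex 14: neighbors [17, 7, 11] already have colors [1, 2, 3] — all 3 colors blocked. Contradiction.
- Case c(7) = 3:
  - Vertex 14: neighbors [9, 7] already have colors [2, 3] ⇒ c(14) = 1.
  - Vertex 11: neighbors [14, 9] already have colors [1, 2] ⇒ c(11) = 3.
  - Vertex 16: neighbors [6, 11] already have colors [1, 3] ⇒ c(16) = 2.
  - Vertex 17: neighbors [14, 16, 7] already have colors [1, 2, 3] — all 3 colors blocked. Contradiction.
Every case ends in a contradiction, so G has no proper 3-coloring (χ ≥ 4).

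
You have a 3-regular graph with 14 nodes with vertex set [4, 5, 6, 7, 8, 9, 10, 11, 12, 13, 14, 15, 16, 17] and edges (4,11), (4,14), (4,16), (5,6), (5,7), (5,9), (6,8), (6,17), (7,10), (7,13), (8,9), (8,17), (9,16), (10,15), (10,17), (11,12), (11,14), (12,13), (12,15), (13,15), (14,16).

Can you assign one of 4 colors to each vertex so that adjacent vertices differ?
Yes, G is 4-colorable

A valid 4-coloring: color 1: [5, 11, 15, 16, 17]; color 2: [6, 7, 9, 12, 14]; color 3: [4, 8, 10, 13].
(χ(G) = 3 ≤ 4.)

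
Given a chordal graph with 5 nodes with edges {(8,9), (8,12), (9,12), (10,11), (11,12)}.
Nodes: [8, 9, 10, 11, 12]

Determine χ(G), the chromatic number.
Clique number ω(G) = 3 (lower bound: χ ≥ ω).
The clique on [8, 9, 12] has size 3, forcing χ ≥ 3, and the coloring below uses 3 colors, so χ(G) = 3.
A valid 3-coloring: color 1: [10, 12]; color 2: [9, 11]; color 3: [8].

χ(G) = 3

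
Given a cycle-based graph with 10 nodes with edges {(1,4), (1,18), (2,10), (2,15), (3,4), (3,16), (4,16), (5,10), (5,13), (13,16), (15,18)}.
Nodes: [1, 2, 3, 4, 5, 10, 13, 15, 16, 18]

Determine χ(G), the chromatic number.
Clique number ω(G) = 3 (lower bound: χ ≥ ω).
The clique on [3, 4, 16] has size 3, forcing χ ≥ 3, and the coloring below uses 3 colors, so χ(G) = 3.
A valid 3-coloring: color 1: [2, 4, 13, 18]; color 2: [1, 10, 15, 16]; color 3: [3, 5].

χ(G) = 3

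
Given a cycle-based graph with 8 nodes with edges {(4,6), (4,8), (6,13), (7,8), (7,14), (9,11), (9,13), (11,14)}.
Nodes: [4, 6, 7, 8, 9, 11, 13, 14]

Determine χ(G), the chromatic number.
χ(G) = 2

Clique number ω(G) = 2 (lower bound: χ ≥ ω).
The graph is bipartite (no odd cycle), so 2 colors suffice: χ(G) = 2.
A valid 2-coloring: color 1: [6, 8, 9, 14]; color 2: [4, 7, 11, 13].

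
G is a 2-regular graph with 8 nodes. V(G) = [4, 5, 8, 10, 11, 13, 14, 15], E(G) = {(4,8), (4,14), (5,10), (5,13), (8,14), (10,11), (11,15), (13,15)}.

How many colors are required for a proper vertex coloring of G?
χ(G) = 3

Clique number ω(G) = 3 (lower bound: χ ≥ ω).
The clique on [4, 8, 14] has size 3, forcing χ ≥ 3, and the coloring below uses 3 colors, so χ(G) = 3.
A valid 3-coloring: color 1: [5, 8, 11]; color 2: [4, 10, 15]; color 3: [13, 14].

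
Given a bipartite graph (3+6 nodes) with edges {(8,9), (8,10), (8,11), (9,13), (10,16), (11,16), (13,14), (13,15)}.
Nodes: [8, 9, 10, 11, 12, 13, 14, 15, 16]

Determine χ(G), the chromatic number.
Clique number ω(G) = 2 (lower bound: χ ≥ ω).
The graph is bipartite (no odd cycle), so 2 colors suffice: χ(G) = 2.
A valid 2-coloring: color 1: [8, 12, 13, 16]; color 2: [9, 10, 11, 14, 15].

χ(G) = 2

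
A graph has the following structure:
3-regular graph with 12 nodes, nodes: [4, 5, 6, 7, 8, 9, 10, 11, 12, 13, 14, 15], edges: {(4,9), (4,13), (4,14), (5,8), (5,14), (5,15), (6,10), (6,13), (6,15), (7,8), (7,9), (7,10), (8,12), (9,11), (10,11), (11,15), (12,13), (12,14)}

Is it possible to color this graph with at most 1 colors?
Edge (4,9) forces its endpoints to differ, so 1 color is not enough.

No, G is not 1-colorable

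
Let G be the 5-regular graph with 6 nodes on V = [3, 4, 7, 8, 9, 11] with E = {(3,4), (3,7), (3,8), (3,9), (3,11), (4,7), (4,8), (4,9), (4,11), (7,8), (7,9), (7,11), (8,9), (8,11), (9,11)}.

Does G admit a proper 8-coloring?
A valid 8-coloring: color 1: [11]; color 2: [3]; color 3: [9]; color 4: [4]; color 5: [7]; color 6: [8].
(χ(G) = 6 ≤ 8.)

Yes, G is 8-colorable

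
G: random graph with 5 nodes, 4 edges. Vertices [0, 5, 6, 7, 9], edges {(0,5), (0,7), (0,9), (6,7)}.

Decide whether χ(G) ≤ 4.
A valid 4-coloring: color 1: [0, 6]; color 2: [5, 7, 9].
(χ(G) = 2 ≤ 4.)

Yes, G is 4-colorable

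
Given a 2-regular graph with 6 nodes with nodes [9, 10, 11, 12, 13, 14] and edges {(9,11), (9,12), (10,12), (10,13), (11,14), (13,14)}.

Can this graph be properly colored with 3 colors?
Yes, G is 3-colorable

A valid 3-coloring: color 1: [9, 10, 14]; color 2: [11, 12, 13].
(χ(G) = 2 ≤ 3.)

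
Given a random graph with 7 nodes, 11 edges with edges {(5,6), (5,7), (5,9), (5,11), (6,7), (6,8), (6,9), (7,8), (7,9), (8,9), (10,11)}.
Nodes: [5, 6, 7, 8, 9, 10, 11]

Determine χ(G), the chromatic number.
χ(G) = 4

Clique number ω(G) = 4 (lower bound: χ ≥ ω).
The clique on [6, 7, 8, 9] has size 4, forcing χ ≥ 4, and the coloring below uses 4 colors, so χ(G) = 4.
A valid 4-coloring: color 1: [5, 8, 10]; color 2: [6, 11]; color 3: [9]; color 4: [7].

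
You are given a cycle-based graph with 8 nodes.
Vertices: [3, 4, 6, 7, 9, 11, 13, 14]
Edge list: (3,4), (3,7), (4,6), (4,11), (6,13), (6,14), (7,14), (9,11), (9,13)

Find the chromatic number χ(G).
χ(G) = 3

Clique number ω(G) = 2 (lower bound: χ ≥ ω).
Odd cycle [4, 11, 9, 13, 6] needs 3 colors (χ ≥ 3).
The coloring below uses 3 colors, so χ(G) = 3.
A valid 3-coloring: color 1: [6, 7, 11]; color 2: [4, 13, 14]; color 3: [3, 9].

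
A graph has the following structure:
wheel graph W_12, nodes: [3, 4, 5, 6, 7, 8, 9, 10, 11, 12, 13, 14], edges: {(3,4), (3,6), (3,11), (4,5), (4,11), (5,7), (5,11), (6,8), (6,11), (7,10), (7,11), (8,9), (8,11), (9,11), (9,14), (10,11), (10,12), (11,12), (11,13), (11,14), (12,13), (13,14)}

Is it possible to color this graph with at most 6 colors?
A valid 6-coloring: color 1: [11]; color 2: [4, 6, 9, 10, 13]; color 3: [3, 7, 8, 12, 14]; color 4: [5].
(χ(G) = 4 ≤ 6.)

Yes, G is 6-colorable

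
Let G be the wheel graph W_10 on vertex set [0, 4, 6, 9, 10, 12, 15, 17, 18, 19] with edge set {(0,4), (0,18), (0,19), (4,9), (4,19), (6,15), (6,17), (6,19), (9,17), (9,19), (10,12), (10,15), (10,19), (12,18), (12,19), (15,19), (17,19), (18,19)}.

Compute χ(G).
χ(G) = 4

Clique number ω(G) = 3 (lower bound: χ ≥ ω).
Odd cycle [18, 12, 10, 15, 6, 17, 9, 4, 0] needs 3 colors (χ ≥ 3).
Vertex 19 is adjacent to every vertex of [0, 4, 6, 9, 10, 12, 15, 17, 18], which already need 3 colors among themselves, so 19 needs a new color (χ ≥ 4).
The coloring below uses 4 colors, so χ(G) = 4.
A valid 4-coloring: color 1: [19]; color 2: [4, 6, 10, 18]; color 3: [0, 12, 15, 17]; color 4: [9].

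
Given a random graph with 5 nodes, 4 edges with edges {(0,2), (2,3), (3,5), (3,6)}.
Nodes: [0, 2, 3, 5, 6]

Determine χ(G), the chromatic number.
Clique number ω(G) = 2 (lower bound: χ ≥ ω).
The graph is bipartite (no odd cycle), so 2 colors suffice: χ(G) = 2.
A valid 2-coloring: color 1: [0, 3]; color 2: [2, 5, 6].

χ(G) = 2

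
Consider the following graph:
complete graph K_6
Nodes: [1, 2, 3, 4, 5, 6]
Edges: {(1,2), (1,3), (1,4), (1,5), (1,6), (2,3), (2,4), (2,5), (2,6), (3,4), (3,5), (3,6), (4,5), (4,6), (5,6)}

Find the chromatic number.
χ(G) = 6

Clique number ω(G) = 6 (lower bound: χ ≥ ω).
The clique on [1, 2, 3, 4, 5, 6] has size 6, forcing χ ≥ 6, and the coloring below uses 6 colors, so χ(G) = 6.
A valid 6-coloring: color 1: [4]; color 2: [2]; color 3: [3]; color 4: [1]; color 5: [5]; color 6: [6].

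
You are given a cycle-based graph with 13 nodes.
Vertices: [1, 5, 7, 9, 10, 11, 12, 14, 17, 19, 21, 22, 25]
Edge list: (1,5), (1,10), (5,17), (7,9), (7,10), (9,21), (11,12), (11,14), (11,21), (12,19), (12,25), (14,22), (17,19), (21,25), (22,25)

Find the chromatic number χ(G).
χ(G) = 3

Clique number ω(G) = 2 (lower bound: χ ≥ ω).
Odd cycle [14, 22, 25, 21, 11] needs 3 colors (χ ≥ 3).
The coloring below uses 3 colors, so χ(G) = 3.
A valid 3-coloring: color 1: [1, 7, 12, 14, 17, 21]; color 2: [5, 9, 10, 11, 19, 25]; color 3: [22].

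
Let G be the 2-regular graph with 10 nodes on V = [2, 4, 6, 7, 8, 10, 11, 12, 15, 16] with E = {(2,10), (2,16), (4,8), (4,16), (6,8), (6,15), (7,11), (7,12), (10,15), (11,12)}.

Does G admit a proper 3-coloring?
Yes, G is 3-colorable

A valid 3-coloring: color 1: [2, 4, 6, 7]; color 2: [8, 12, 15, 16]; color 3: [10, 11].
(χ(G) = 3 ≤ 3.)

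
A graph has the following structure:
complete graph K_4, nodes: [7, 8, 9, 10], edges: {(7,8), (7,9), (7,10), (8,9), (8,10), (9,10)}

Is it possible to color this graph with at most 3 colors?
The clique on vertices [7, 8, 9, 10] has size 4 > 3, so it alone needs 4 colors.

No, G is not 3-colorable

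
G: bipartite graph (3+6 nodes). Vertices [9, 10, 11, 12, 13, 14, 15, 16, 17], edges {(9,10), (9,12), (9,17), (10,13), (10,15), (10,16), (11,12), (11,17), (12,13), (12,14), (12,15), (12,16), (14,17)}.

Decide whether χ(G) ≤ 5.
A valid 5-coloring: color 1: [10, 12, 17]; color 2: [9, 11, 13, 14, 15, 16].
(χ(G) = 2 ≤ 5.)

Yes, G is 5-colorable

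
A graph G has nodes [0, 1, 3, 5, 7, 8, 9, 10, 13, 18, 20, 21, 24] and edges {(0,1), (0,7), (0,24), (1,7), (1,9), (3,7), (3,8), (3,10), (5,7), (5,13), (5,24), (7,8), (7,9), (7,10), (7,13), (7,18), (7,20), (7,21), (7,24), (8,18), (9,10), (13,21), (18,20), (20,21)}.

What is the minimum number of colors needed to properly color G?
χ(G) = 3

Clique number ω(G) = 3 (lower bound: χ ≥ ω).
The clique on [0, 7, 24] has size 3, forcing χ ≥ 3, and the coloring below uses 3 colors, so χ(G) = 3.
A valid 3-coloring: color 1: [7]; color 2: [0, 3, 5, 9, 18, 21]; color 3: [1, 8, 10, 13, 20, 24].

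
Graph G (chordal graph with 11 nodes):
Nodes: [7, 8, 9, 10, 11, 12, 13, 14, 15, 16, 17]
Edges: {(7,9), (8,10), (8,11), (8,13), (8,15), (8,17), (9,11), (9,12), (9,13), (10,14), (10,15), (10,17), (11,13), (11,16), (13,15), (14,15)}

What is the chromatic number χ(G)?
χ(G) = 3

Clique number ω(G) = 3 (lower bound: χ ≥ ω).
The clique on [8, 10, 17] has size 3, forcing χ ≥ 3, and the coloring below uses 3 colors, so χ(G) = 3.
A valid 3-coloring: color 1: [8, 9, 14, 16]; color 2: [7, 11, 12, 15, 17]; color 3: [10, 13].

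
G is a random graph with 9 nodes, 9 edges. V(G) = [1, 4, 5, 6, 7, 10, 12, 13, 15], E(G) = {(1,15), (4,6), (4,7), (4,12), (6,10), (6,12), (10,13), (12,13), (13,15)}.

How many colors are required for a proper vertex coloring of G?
Clique number ω(G) = 3 (lower bound: χ ≥ ω).
The clique on [4, 6, 12] has size 3, forcing χ ≥ 3, and the coloring below uses 3 colors, so χ(G) = 3.
A valid 3-coloring: color 1: [1, 4, 5, 13]; color 2: [7, 10, 12, 15]; color 3: [6].

χ(G) = 3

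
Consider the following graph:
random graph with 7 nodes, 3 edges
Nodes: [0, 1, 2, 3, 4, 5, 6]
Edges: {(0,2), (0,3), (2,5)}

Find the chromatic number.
Clique number ω(G) = 2 (lower bound: χ ≥ ω).
The graph is bipartite (no odd cycle), so 2 colors suffice: χ(G) = 2.
A valid 2-coloring: color 1: [1, 2, 3, 4, 6]; color 2: [0, 5].

χ(G) = 2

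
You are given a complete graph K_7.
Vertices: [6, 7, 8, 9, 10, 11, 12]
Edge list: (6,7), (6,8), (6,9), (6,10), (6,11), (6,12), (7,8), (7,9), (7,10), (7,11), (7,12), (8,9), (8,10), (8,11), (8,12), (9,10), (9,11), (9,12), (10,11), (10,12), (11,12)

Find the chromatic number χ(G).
χ(G) = 7

Clique number ω(G) = 7 (lower bound: χ ≥ ω).
The clique on [6, 7, 8, 9, 10, 11, 12] has size 7, forcing χ ≥ 7, and the coloring below uses 7 colors, so χ(G) = 7.
A valid 7-coloring: color 1: [6]; color 2: [7]; color 3: [11]; color 4: [8]; color 5: [10]; color 6: [12]; color 7: [9].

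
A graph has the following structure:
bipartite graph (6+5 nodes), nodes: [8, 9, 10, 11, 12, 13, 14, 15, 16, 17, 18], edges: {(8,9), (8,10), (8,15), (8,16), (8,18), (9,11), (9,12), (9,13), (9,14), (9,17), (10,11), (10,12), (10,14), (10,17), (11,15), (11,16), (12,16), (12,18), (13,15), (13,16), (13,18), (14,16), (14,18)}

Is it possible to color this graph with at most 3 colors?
Yes, G is 3-colorable

A valid 3-coloring: color 1: [9, 10, 15, 16, 18]; color 2: [8, 11, 12, 13, 14, 17].
(χ(G) = 2 ≤ 3.)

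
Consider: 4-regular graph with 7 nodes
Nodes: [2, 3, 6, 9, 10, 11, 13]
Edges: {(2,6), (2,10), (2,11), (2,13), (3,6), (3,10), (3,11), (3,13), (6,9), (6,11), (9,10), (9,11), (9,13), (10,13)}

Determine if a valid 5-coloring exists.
Yes, G is 5-colorable

A valid 5-coloring: color 1: [6, 13]; color 2: [2, 3, 9]; color 3: [10, 11].
(χ(G) = 3 ≤ 5.)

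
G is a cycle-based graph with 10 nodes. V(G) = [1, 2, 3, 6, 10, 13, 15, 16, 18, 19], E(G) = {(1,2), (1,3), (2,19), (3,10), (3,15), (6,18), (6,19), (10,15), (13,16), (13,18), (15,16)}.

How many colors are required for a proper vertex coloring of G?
χ(G) = 3

Clique number ω(G) = 3 (lower bound: χ ≥ ω).
The clique on [3, 10, 15] has size 3, forcing χ ≥ 3, and the coloring below uses 3 colors, so χ(G) = 3.
A valid 3-coloring: color 1: [3, 16, 18, 19]; color 2: [1, 6, 13, 15]; color 3: [2, 10].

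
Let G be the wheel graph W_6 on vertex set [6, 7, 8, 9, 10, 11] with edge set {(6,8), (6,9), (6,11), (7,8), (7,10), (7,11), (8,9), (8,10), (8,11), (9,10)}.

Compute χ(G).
Clique number ω(G) = 3 (lower bound: χ ≥ ω).
Odd cycle [11, 7, 10, 9, 6] needs 3 colors (χ ≥ 3).
Vertex 8 is adjacent to every vertex of [6, 7, 9, 10, 11], which already need 3 colors among themselves, so 8 needs a new color (χ ≥ 4).
The coloring below uses 4 colors, so χ(G) = 4.
A valid 4-coloring: color 1: [8]; color 2: [9, 11]; color 3: [6, 7]; color 4: [10].

χ(G) = 4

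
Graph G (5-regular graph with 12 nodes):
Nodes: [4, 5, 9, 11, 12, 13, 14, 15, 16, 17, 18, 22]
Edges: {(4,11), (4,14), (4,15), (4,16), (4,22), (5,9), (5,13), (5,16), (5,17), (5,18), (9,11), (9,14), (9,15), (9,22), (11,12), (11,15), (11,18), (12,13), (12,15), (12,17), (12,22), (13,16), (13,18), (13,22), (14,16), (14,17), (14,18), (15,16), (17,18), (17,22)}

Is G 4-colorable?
A valid 4-coloring: color 1: [4, 9, 13, 17]; color 2: [5, 14, 15, 22]; color 3: [12, 16, 18]; color 4: [11].
(χ(G) = 4 ≤ 4.)

Yes, G is 4-colorable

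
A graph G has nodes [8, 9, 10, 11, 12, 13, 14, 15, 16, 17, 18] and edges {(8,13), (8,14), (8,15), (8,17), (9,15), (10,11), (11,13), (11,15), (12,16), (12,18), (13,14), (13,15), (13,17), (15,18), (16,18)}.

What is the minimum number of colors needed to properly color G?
χ(G) = 3

Clique number ω(G) = 3 (lower bound: χ ≥ ω).
The clique on [12, 16, 18] has size 3, forcing χ ≥ 3, and the coloring below uses 3 colors, so χ(G) = 3.
A valid 3-coloring: color 1: [9, 10, 13, 18]; color 2: [14, 15, 16, 17]; color 3: [8, 11, 12].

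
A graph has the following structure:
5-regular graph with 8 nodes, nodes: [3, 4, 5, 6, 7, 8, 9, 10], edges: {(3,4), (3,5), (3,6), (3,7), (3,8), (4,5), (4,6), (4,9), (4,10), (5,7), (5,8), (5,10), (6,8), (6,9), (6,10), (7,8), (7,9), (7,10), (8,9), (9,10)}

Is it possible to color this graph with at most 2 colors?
The clique on vertices [4, 6, 9, 10] has size 4 > 2, so it alone needs 4 colors.

No, G is not 2-colorable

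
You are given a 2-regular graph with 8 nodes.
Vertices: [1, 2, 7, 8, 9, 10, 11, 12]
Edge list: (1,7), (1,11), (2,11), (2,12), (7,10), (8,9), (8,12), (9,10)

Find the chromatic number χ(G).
χ(G) = 2

Clique number ω(G) = 2 (lower bound: χ ≥ ω).
The graph is bipartite (no odd cycle), so 2 colors suffice: χ(G) = 2.
A valid 2-coloring: color 1: [7, 9, 11, 12]; color 2: [1, 2, 8, 10].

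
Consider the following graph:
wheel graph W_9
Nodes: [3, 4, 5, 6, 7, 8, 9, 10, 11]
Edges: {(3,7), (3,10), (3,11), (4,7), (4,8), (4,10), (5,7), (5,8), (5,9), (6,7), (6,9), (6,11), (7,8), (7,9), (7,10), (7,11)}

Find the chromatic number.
Clique number ω(G) = 3 (lower bound: χ ≥ ω).
The clique on [3, 7, 10] has size 3, forcing χ ≥ 3, and the coloring below uses 3 colors, so χ(G) = 3.
A valid 3-coloring: color 1: [7]; color 2: [3, 4, 5, 6]; color 3: [8, 9, 10, 11].

χ(G) = 3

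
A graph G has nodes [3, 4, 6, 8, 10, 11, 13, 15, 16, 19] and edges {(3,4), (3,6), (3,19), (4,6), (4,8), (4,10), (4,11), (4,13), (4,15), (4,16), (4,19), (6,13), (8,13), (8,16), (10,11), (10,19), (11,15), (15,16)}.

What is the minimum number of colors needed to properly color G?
χ(G) = 4

Clique number ω(G) = 3 (lower bound: χ ≥ ω).
Odd cycle [10, 19, 3, 6, 13, 8, 16, 15, 11] needs 3 colors (χ ≥ 3).
Vertex 4 is adjacent to every vertex of [3, 6, 8, 10, 11, 13, 15, 16, 19], which already need 3 colors among themselves, so 4 needs a new color (χ ≥ 4).
The coloring below uses 4 colors, so χ(G) = 4.
A valid 4-coloring: color 1: [4]; color 2: [3, 10, 13, 15]; color 3: [6, 8, 11, 19]; color 4: [16].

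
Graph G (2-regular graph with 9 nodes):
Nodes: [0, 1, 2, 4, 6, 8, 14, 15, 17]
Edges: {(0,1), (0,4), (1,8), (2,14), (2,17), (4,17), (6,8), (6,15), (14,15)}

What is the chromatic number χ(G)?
Clique number ω(G) = 2 (lower bound: χ ≥ ω).
Odd cycle [6, 8, 1, 0, 4, 17, 2, 14, 15] needs 3 colors (χ ≥ 3).
The coloring below uses 3 colors, so χ(G) = 3.
A valid 3-coloring: color 1: [1, 6, 14, 17]; color 2: [0, 2, 8, 15]; color 3: [4].

χ(G) = 3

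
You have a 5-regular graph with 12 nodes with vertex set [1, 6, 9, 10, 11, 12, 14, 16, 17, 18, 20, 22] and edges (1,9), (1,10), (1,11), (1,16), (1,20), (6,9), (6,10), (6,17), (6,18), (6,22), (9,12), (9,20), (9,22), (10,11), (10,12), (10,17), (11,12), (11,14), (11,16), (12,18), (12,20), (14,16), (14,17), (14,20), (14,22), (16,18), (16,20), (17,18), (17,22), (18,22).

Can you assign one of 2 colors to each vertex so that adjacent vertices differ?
The clique on vertices [6, 17, 18, 22] has size 4 > 2, so it alone needs 4 colors.

No, G is not 2-colorable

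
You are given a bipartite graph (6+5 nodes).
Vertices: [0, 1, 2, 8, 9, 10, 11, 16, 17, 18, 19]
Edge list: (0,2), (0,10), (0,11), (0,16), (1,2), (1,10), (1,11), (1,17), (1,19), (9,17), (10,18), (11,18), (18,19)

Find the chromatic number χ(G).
χ(G) = 2

Clique number ω(G) = 2 (lower bound: χ ≥ ω).
The graph is bipartite (no odd cycle), so 2 colors suffice: χ(G) = 2.
A valid 2-coloring: color 1: [0, 1, 8, 9, 18]; color 2: [2, 10, 11, 16, 17, 19].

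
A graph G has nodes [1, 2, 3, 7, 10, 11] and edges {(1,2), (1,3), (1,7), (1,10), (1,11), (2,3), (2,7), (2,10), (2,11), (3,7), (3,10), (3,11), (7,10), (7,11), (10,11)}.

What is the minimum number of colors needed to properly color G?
χ(G) = 6

Clique number ω(G) = 6 (lower bound: χ ≥ ω).
The clique on [1, 2, 3, 7, 10, 11] has size 6, forcing χ ≥ 6, and the coloring below uses 6 colors, so χ(G) = 6.
A valid 6-coloring: color 1: [7]; color 2: [3]; color 3: [2]; color 4: [10]; color 5: [11]; color 6: [1].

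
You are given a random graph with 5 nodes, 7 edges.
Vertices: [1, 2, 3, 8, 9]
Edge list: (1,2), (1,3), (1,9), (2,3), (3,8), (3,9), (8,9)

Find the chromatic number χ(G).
χ(G) = 3

Clique number ω(G) = 3 (lower bound: χ ≥ ω).
The clique on [3, 8, 9] has size 3, forcing χ ≥ 3, and the coloring below uses 3 colors, so χ(G) = 3.
A valid 3-coloring: color 1: [3]; color 2: [1, 8]; color 3: [2, 9].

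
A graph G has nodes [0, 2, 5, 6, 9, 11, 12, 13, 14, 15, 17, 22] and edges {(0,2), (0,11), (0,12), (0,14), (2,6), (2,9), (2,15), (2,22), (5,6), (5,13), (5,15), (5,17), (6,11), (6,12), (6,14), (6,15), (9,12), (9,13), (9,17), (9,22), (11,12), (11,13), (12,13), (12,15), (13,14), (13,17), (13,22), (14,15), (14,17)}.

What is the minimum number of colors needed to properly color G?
Clique number ω(G) = 3 (lower bound: χ ≥ ω).
Suppose a proper 3-coloring c exists. The clique [0, 11, 12] takes 3 distinct colors; by symmetry let c(0) = 1, c(11) = 2, c(12) = 3.
- Vertex 13: neighbors [11, 12] already have colors [2, 3] ⇒ c(13) = 1.
- Vertex 6: neighbors [11, 12] already have colors [2, 3] ⇒ c(6) = 1.
- Vertex 9: neighbors [13, 12] already have colors [1, 3] ⇒ c(9) = 2.
- Vertex 15: neighbors [6, 12] already have colors [1, 3] ⇒ c(15) = 2.
- Vertex 17: neighbors [13, 9] already have colors [1, 2] ⇒ c(17) = 3.
- Vertex 5: neighbors [6, 15, 17] already have colors [1, 2, 3] — all 3 colors blocked. Contradiction.
The forced assignments end in a contradiction, so G has no proper 3-coloring (χ ≥ 4).
The coloring below uses 4 colors, so χ(G) = 4.
A valid 4-coloring: color 1: [0, 6, 13]; color 2: [2, 12, 17]; color 3: [5, 9, 11, 14]; color 4: [15, 22].

χ(G) = 4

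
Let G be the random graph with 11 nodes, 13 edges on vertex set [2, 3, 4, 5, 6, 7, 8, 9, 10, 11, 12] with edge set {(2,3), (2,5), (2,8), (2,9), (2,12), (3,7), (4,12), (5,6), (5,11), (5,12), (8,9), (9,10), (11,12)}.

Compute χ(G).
Clique number ω(G) = 3 (lower bound: χ ≥ ω).
The clique on [2, 8, 9] has size 3, forcing χ ≥ 3, and the coloring below uses 3 colors, so χ(G) = 3.
A valid 3-coloring: color 1: [2, 4, 6, 7, 10, 11]; color 2: [3, 9, 12]; color 3: [5, 8].

χ(G) = 3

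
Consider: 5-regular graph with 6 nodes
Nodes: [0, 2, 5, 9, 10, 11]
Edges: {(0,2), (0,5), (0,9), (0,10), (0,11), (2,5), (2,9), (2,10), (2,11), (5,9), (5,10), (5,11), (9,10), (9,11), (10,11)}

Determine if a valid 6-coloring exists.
Yes, G is 6-colorable

A valid 6-coloring: color 1: [10]; color 2: [2]; color 3: [0]; color 4: [5]; color 5: [11]; color 6: [9].
(χ(G) = 6 ≤ 6.)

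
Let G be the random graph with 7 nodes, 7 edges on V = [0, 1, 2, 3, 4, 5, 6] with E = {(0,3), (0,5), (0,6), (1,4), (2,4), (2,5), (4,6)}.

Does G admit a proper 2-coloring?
No, G is not 2-colorable

Odd cycle [2, 4, 6, 0, 5] needs 3 colors (χ ≥ 3).
Hence χ(G) ≥ 3 > 2, so no proper 2-coloring exists.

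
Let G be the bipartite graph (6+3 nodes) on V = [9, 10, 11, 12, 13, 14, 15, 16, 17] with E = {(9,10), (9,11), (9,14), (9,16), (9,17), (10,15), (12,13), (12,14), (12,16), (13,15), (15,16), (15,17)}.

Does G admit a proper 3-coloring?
A valid 3-coloring: color 1: [9, 12, 15]; color 2: [10, 11, 13, 14, 16, 17].
(χ(G) = 2 ≤ 3.)

Yes, G is 3-colorable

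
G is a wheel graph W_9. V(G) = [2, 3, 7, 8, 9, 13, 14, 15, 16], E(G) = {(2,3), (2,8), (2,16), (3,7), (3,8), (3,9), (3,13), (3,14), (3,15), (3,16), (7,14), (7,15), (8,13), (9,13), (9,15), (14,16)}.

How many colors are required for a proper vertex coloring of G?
χ(G) = 3

Clique number ω(G) = 3 (lower bound: χ ≥ ω).
The clique on [2, 3, 16] has size 3, forcing χ ≥ 3, and the coloring below uses 3 colors, so χ(G) = 3.
A valid 3-coloring: color 1: [3]; color 2: [7, 8, 9, 16]; color 3: [2, 13, 14, 15].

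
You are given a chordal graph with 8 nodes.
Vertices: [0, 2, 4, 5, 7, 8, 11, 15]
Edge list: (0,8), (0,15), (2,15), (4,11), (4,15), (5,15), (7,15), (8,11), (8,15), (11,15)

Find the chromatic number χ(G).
Clique number ω(G) = 3 (lower bound: χ ≥ ω).
The clique on [4, 11, 15] has size 3, forcing χ ≥ 3, and the coloring below uses 3 colors, so χ(G) = 3.
A valid 3-coloring: color 1: [15]; color 2: [0, 2, 5, 7, 11]; color 3: [4, 8].

χ(G) = 3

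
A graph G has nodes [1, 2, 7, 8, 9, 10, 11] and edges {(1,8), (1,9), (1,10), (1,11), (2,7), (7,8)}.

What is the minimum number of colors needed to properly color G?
χ(G) = 2

Clique number ω(G) = 2 (lower bound: χ ≥ ω).
The graph is bipartite (no odd cycle), so 2 colors suffice: χ(G) = 2.
A valid 2-coloring: color 1: [1, 7]; color 2: [2, 8, 9, 10, 11].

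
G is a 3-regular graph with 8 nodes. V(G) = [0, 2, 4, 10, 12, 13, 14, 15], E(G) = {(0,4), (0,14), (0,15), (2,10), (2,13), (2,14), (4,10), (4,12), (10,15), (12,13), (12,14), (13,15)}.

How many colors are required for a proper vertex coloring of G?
χ(G) = 3

Clique number ω(G) = 2 (lower bound: χ ≥ ω).
Odd cycle [2, 13, 12, 4, 10] needs 3 colors (χ ≥ 3).
The coloring below uses 3 colors, so χ(G) = 3.
A valid 3-coloring: color 1: [4, 14, 15]; color 2: [0, 2, 12]; color 3: [10, 13].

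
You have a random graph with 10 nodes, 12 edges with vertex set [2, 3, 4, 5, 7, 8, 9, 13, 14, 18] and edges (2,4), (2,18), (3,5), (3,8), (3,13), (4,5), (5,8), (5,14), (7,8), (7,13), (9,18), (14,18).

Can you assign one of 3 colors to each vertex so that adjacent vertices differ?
A valid 3-coloring: color 1: [5, 7, 18]; color 2: [2, 8, 9, 13, 14]; color 3: [3, 4].
(χ(G) = 3 ≤ 3.)

Yes, G is 3-colorable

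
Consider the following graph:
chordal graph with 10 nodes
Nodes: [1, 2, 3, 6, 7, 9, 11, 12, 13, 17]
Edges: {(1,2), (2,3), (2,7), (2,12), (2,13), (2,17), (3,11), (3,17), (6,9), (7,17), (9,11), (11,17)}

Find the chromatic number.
χ(G) = 3

Clique number ω(G) = 3 (lower bound: χ ≥ ω).
The clique on [2, 3, 17] has size 3, forcing χ ≥ 3, and the coloring below uses 3 colors, so χ(G) = 3.
A valid 3-coloring: color 1: [2, 6, 11]; color 2: [1, 9, 12, 13, 17]; color 3: [3, 7].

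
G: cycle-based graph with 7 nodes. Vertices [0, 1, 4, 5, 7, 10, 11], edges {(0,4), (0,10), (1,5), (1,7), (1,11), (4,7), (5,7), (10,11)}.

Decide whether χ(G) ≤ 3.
A valid 3-coloring: color 1: [1, 4, 10]; color 2: [0, 7, 11]; color 3: [5].
(χ(G) = 3 ≤ 3.)

Yes, G is 3-colorable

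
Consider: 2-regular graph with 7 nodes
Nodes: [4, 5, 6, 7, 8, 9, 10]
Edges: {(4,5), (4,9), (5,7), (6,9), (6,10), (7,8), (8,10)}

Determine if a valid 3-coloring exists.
Yes, G is 3-colorable

A valid 3-coloring: color 1: [4, 6, 8]; color 2: [5, 9, 10]; color 3: [7].
(χ(G) = 3 ≤ 3.)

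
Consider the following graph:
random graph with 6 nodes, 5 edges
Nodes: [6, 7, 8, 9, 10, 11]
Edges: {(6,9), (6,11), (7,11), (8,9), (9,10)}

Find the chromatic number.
Clique number ω(G) = 2 (lower bound: χ ≥ ω).
The graph is bipartite (no odd cycle), so 2 colors suffice: χ(G) = 2.
A valid 2-coloring: color 1: [9, 11]; color 2: [6, 7, 8, 10].

χ(G) = 2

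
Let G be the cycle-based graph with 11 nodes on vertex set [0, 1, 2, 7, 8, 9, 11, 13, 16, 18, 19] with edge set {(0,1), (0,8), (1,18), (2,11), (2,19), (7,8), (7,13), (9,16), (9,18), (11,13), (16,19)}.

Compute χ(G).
χ(G) = 3

Clique number ω(G) = 2 (lower bound: χ ≥ ω).
Odd cycle [8, 7, 13, 11, 2, 19, 16, 9, 18, 1, 0] needs 3 colors (χ ≥ 3).
The coloring below uses 3 colors, so χ(G) = 3.
A valid 3-coloring: color 1: [1, 2, 8, 13, 16]; color 2: [0, 7, 9, 11, 19]; color 3: [18].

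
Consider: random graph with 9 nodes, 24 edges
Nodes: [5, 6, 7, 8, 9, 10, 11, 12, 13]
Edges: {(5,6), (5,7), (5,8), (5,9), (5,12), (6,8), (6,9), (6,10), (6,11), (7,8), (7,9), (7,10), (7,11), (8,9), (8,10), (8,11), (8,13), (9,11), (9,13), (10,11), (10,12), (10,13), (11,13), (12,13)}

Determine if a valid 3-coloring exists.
The clique on vertices [8, 9, 11, 13] has size 4 > 3, so it alone needs 4 colors.

No, G is not 3-colorable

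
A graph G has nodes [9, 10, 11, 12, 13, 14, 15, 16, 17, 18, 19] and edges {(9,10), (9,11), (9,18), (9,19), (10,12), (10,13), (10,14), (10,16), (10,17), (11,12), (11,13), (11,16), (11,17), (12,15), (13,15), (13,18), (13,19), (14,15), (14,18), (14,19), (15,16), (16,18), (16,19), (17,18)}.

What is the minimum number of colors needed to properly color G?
Clique number ω(G) = 2 (lower bound: χ ≥ ω).
The graph is bipartite (no odd cycle), so 2 colors suffice: χ(G) = 2.
A valid 2-coloring: color 1: [10, 11, 15, 18, 19]; color 2: [9, 12, 13, 14, 16, 17].

χ(G) = 2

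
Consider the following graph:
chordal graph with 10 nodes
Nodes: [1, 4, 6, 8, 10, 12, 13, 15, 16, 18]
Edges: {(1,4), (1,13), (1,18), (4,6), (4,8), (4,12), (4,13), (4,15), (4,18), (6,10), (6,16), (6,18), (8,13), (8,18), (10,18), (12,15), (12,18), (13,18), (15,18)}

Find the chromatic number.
χ(G) = 4

Clique number ω(G) = 4 (lower bound: χ ≥ ω).
The clique on [4, 12, 15, 18] has size 4, forcing χ ≥ 4, and the coloring below uses 4 colors, so χ(G) = 4.
A valid 4-coloring: color 1: [16, 18]; color 2: [4, 10]; color 3: [6, 12, 13]; color 4: [1, 8, 15].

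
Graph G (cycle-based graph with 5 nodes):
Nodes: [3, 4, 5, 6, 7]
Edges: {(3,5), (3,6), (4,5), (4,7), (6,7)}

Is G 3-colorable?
A valid 3-coloring: color 1: [5, 6]; color 2: [3, 4]; color 3: [7].
(χ(G) = 3 ≤ 3.)

Yes, G is 3-colorable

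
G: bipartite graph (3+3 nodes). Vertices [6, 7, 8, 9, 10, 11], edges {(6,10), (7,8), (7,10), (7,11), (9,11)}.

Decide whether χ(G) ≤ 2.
A valid 2-coloring: color 1: [6, 7, 9]; color 2: [8, 10, 11].
(χ(G) = 2 ≤ 2.)

Yes, G is 2-colorable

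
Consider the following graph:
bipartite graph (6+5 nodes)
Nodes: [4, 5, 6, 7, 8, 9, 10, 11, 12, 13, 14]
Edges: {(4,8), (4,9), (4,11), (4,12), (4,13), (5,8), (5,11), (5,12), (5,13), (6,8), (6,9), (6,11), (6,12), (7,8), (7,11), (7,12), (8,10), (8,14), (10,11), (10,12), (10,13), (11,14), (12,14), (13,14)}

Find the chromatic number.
χ(G) = 2

Clique number ω(G) = 2 (lower bound: χ ≥ ω).
The graph is bipartite (no odd cycle), so 2 colors suffice: χ(G) = 2.
A valid 2-coloring: color 1: [8, 9, 11, 12, 13]; color 2: [4, 5, 6, 7, 10, 14].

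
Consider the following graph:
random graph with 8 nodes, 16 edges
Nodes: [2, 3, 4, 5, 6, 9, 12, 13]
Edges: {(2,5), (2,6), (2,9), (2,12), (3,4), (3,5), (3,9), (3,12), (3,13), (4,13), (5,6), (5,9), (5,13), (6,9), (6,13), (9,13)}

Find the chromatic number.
χ(G) = 4

Clique number ω(G) = 4 (lower bound: χ ≥ ω).
The clique on [2, 5, 6, 9] has size 4, forcing χ ≥ 4, and the coloring below uses 4 colors, so χ(G) = 4.
A valid 4-coloring: color 1: [4, 9, 12]; color 2: [3, 6]; color 3: [5]; color 4: [2, 13].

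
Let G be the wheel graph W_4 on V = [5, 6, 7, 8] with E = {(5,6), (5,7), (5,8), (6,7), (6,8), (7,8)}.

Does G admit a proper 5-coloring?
Yes, G is 5-colorable

A valid 5-coloring: color 1: [8]; color 2: [5]; color 3: [7]; color 4: [6].
(χ(G) = 4 ≤ 5.)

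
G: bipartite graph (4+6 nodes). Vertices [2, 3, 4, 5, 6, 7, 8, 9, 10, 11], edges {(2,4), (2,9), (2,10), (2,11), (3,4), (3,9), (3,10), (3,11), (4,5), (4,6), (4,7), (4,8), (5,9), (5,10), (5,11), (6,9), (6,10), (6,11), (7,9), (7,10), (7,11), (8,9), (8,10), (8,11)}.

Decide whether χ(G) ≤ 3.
A valid 3-coloring: color 1: [4, 9, 10, 11]; color 2: [2, 3, 5, 6, 7, 8].
(χ(G) = 2 ≤ 3.)

Yes, G is 3-colorable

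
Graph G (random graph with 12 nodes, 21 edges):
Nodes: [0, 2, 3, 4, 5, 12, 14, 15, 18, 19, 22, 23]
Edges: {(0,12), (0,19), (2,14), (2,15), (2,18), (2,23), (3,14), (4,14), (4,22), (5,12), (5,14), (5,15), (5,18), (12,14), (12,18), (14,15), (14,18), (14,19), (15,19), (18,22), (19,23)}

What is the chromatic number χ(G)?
Clique number ω(G) = 4 (lower bound: χ ≥ ω).
The clique on [5, 12, 14, 18] has size 4, forcing χ ≥ 4, and the coloring below uses 4 colors, so χ(G) = 4.
A valid 4-coloring: color 1: [0, 14, 22, 23]; color 2: [3, 4, 15, 18]; color 3: [2, 12, 19]; color 4: [5].

χ(G) = 4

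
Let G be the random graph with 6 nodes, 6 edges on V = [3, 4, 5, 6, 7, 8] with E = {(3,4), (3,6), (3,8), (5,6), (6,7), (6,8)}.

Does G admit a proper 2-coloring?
No, G is not 2-colorable

The clique on vertices [3, 6, 8] has size 3 > 2, so it alone needs 3 colors.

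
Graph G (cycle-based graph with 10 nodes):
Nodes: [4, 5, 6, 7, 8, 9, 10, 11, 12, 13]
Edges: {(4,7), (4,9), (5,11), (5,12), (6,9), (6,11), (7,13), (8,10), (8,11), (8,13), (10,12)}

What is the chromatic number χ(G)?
χ(G) = 3

Clique number ω(G) = 2 (lower bound: χ ≥ ω).
Odd cycle [10, 12, 5, 11, 8] needs 3 colors (χ ≥ 3).
The coloring below uses 3 colors, so χ(G) = 3.
A valid 3-coloring: color 1: [4, 6, 8, 12]; color 2: [7, 9, 10, 11]; color 3: [5, 13].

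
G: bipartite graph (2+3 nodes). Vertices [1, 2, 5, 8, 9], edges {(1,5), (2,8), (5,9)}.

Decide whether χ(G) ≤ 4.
Yes, G is 4-colorable

A valid 4-coloring: color 1: [2, 5]; color 2: [1, 8, 9].
(χ(G) = 2 ≤ 4.)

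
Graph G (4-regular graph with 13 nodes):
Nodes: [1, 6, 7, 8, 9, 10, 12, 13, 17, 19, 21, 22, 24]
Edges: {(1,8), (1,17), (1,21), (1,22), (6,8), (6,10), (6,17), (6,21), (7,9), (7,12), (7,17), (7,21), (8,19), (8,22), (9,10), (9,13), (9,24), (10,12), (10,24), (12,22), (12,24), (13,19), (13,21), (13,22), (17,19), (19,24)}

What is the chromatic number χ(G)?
χ(G) = 3

Clique number ω(G) = 3 (lower bound: χ ≥ ω).
The clique on [1, 8, 22] has size 3, forcing χ ≥ 3, and the coloring below uses 3 colors, so χ(G) = 3.
A valid 3-coloring: color 1: [1, 6, 7, 13, 24]; color 2: [8, 9, 12, 17, 21]; color 3: [10, 19, 22].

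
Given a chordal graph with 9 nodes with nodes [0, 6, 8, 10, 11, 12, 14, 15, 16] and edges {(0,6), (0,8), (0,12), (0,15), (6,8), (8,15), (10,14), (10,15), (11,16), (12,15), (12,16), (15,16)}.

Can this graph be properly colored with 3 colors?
Yes, G is 3-colorable

A valid 3-coloring: color 1: [6, 11, 14, 15]; color 2: [0, 10, 16]; color 3: [8, 12].
(χ(G) = 3 ≤ 3.)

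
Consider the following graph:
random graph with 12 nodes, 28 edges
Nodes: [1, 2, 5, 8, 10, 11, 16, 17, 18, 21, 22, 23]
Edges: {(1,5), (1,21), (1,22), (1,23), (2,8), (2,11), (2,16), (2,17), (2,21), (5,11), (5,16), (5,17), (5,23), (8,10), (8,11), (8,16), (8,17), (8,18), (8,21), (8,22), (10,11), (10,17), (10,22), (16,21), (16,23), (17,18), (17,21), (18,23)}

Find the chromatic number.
χ(G) = 4

Clique number ω(G) = 4 (lower bound: χ ≥ ω).
The clique on [2, 8, 16, 21] has size 4, forcing χ ≥ 4, and the coloring below uses 4 colors, so χ(G) = 4.
A valid 4-coloring: color 1: [8, 23]; color 2: [1, 11, 16, 17]; color 3: [2, 5, 10, 18]; color 4: [21, 22].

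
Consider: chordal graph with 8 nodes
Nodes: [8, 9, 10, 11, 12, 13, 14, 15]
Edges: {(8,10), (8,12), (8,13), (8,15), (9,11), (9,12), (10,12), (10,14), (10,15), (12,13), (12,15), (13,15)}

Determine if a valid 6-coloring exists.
A valid 6-coloring: color 1: [11, 12, 14]; color 2: [9, 15]; color 3: [8]; color 4: [10, 13].
(χ(G) = 4 ≤ 6.)

Yes, G is 6-colorable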